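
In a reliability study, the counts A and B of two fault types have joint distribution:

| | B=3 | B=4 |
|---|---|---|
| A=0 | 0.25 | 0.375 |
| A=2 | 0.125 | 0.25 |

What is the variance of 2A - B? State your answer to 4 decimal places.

E[A] = 0.75,  E[B] = 3.625,  E[AB] = 2.75
Var(A) = 1.5 − (0.75)² = 0.9375;  Var(B) = 13.375 − (3.625)² = 0.234375
cov(A,B) = 2.75 − (0.75)(3.625) = 0.03125
Var(2A - B) = (2)²·0.9375 + (-1)²·0.234375 + 2·(2)·(-1)·0.03125 = 3.859375

3.8594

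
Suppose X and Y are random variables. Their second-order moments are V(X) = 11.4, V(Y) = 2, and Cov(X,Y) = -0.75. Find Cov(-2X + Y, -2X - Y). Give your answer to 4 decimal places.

43.6000

Cov(-2X + Y, -2X - Y) = (-2)(-2)V(X) + (1)(-1)V(Y) + [(-2)(-1) + (1)(-2)]Cov(X,Y)
= 4·11.4 + -1·2 + 0·-0.75 = 43.6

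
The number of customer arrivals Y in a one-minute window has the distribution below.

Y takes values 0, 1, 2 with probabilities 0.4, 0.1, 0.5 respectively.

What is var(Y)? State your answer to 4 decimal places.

0.8900

E[Y] = (0)(0.4) + (1)(0.1) + (2)(0.5) = 1.1
E[Y²] = (0)²(0.4) + (1)²(0.1) + (2)²(0.5) = 2.1
var(Y) = E[Y²] − (E[Y])² = 2.1 − (1.1)² = 0.89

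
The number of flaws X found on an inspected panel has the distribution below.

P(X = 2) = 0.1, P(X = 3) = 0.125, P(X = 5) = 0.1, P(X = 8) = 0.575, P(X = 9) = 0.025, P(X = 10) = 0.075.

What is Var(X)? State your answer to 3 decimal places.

E[X] = (2)(0.1) + (3)(0.125) + (5)(0.1) + (8)(0.575) + (9)(0.025) + (10)(0.075) = 6.65
E[X²] = (2)²(0.1) + (3)²(0.125) + (5)²(0.1) + (8)²(0.575) + (9)²(0.025) + (10)²(0.075) = 50.35
Var(X) = E[X²] − (E[X])² = 50.35 − (6.65)² = 6.1275

6.128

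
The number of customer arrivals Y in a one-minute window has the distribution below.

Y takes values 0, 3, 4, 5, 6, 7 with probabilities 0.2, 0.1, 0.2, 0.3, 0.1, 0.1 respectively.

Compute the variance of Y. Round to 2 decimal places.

E[Y] = (0)(0.2) + (3)(0.1) + (4)(0.2) + (5)(0.3) + (6)(0.1) + (7)(0.1) = 3.9
E[Y²] = (0)²(0.2) + (3)²(0.1) + (4)²(0.2) + (5)²(0.3) + (6)²(0.1) + (7)²(0.1) = 20.1
var(Y) = E[Y²] − (E[Y])² = 20.1 − (3.9)² = 4.89

4.89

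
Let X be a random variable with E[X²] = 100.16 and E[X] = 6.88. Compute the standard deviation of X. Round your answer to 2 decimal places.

var(X) = 100.16 − (6.88)² = 52.8256
SD(X) = √52.8256 ≈ 7.27

7.27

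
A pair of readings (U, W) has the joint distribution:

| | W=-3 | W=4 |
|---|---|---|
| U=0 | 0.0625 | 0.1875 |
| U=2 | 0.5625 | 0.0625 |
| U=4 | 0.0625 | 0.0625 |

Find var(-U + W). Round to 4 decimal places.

E[U] = 1.75,  E[W] = -0.8125,  E[UW] = -2.625
var(U) = 4.5 − (1.75)² = 1.4375;  var(W) = 11.1875 − (-0.8125)² = 10.52734375
cov(U,W) = -2.625 − (1.75)(-0.8125) = -1.203125
var(-U + W) = (-1)²·1.4375 + (1)²·10.52734375 + 2·(-1)·(1)·-1.203125 = 14.37109375

14.3711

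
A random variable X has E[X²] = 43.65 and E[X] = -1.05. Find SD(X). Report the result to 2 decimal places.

Var(X) = 43.65 − (-1.05)² = 42.5475
SD(X) = √42.5475 ≈ 6.52

6.52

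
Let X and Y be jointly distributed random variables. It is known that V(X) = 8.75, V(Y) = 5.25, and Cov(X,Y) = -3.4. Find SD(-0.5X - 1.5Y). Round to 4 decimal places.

V(-0.5X - 1.5Y) = (-0.5)²·V(X) + (-1.5)²·V(Y) + 2·(-0.5)·(-1.5)·Cov(X,Y)
= 0.25·8.75 + 2.25·5.25 + 1.5·-3.4 = 8.9
SD(-0.5X - 1.5Y) = √8.9 ≈ 2.9833

2.9833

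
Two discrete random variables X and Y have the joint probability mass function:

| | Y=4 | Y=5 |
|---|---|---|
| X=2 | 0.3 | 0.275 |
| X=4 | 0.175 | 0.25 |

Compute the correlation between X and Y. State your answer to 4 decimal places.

0.1089

E[X] = 2.85,  E[Y] = 4.525
E[XY] = 12.95
Cov(X,Y) = E[XY] − E[X]E[Y] = 12.95 − (2.85)(4.525) = 0.05375
var(X) = 0.9775,  var(Y) = 0.249375
ρ = 0.05375 / √(0.9775·0.249375) ≈ 0.1089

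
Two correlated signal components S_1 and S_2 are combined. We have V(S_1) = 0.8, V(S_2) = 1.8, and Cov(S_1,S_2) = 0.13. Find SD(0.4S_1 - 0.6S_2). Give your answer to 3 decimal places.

0.845

V(0.4S_1 - 0.6S_2) = (0.4)²·V(S_1) + (-0.6)²·V(S_2) + 2·(0.4)·(-0.6)·Cov(S_1,S_2)
= 0.16·0.8 + 0.36·1.8 + -0.48·0.13 = 0.7136
SD(0.4S_1 - 0.6S_2) = √0.7136 ≈ 0.845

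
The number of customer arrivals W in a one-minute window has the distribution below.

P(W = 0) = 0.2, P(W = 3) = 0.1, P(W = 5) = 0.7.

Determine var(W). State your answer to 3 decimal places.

E[W] = (0)(0.2) + (3)(0.1) + (5)(0.7) = 3.8
E[W²] = (0)²(0.2) + (3)²(0.1) + (5)²(0.7) = 18.4
var(W) = E[W²] − (E[W])² = 18.4 − (3.8)² = 3.96

3.960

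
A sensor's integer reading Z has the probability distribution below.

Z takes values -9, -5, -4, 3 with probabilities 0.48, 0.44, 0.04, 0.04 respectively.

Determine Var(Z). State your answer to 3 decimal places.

7.846

E[Z] = (-9)(0.48) + (-5)(0.44) + (-4)(0.04) + (3)(0.04) = -6.56
E[Z²] = (-9)²(0.48) + (-5)²(0.44) + (-4)²(0.04) + (3)²(0.04) = 50.88
Var(Z) = E[Z²] − (E[Z])² = 50.88 − (-6.56)² = 7.8464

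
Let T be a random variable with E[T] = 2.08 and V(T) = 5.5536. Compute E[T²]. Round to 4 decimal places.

9.8800

E[T²] = V(T) + (E[T])² = 5.5536 + (2.08)² = 9.88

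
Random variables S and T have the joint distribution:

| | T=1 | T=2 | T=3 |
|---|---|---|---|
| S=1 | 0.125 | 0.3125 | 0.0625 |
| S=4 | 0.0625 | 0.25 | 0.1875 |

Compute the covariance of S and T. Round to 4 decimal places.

E[S] = 2.5,  E[T] = 2.0625
E[ST] = 5.4375
Cov(S,T) = E[ST] − E[S]E[T] = 5.4375 − (2.5)(2.0625) = 0.28125

0.2813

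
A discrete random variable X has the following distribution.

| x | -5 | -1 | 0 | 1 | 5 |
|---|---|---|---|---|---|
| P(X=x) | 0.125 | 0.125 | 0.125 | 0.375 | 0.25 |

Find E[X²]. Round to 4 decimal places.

E[X²] = (-5)²(0.125) + (-1)²(0.125) + (0)²(0.125) + (1)²(0.375) + (5)²(0.25) = 9.875

9.8750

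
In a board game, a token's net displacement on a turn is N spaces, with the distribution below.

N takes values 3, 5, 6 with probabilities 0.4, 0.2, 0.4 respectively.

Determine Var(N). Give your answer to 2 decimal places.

1.84

E[N] = (3)(0.4) + (5)(0.2) + (6)(0.4) = 4.6
E[N²] = (3)²(0.4) + (5)²(0.2) + (6)²(0.4) = 23
Var(N) = E[N²] − (E[N])² = 23 − (4.6)² = 1.84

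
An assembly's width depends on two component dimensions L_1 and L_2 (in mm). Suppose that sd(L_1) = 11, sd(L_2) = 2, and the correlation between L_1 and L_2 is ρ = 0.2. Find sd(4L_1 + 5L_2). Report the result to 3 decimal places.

var(L_1) = (11)² = 121;  var(L_2) = (2)² = 4
Cov(L_1,L_2) = ρ·sd(L_1)·sd(L_2) = 0.2·11·2 = 4.4
var(4L_1 + 5L_2) = (4)²·var(L_1) + (5)²·var(L_2) + 2·(4)·(5)·Cov(L_1,L_2)
= 16·121 + 25·4 + 40·4.4 = 2212
sd(4L_1 + 5L_2) = √2212 ≈ 47.032

47.032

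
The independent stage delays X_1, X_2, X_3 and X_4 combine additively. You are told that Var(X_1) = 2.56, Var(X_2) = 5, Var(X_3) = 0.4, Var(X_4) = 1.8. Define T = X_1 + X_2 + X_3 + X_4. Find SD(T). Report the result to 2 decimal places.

By independence, Var(T) = (1)²Var(X_1) + (1)²Var(X_2) + (1)²Var(X_3) + (1)²Var(X_4)
= (1)²·2.56 + (1)²·5 + (1)²·0.4 + (1)²·1.8 = 9.76
SD(T) = √9.76 ≈ 3.12

3.12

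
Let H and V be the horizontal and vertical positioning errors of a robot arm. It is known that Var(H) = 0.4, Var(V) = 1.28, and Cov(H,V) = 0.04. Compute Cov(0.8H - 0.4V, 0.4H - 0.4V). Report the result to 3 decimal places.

Cov(0.8H - 0.4V, 0.4H - 0.4V) = (0.8)(0.4)Var(H) + (-0.4)(-0.4)Var(V) + [(0.8)(-0.4) + (-0.4)(0.4)]Cov(H,V)
= 0.32·0.4 + 0.16·1.28 + -0.48·0.04 = 0.3136

0.314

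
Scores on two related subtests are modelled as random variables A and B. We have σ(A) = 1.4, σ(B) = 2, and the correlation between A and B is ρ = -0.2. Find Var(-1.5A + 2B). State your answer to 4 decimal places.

23.7700

Var(A) = (1.4)² = 1.96;  Var(B) = (2)² = 4
cov(A,B) = ρ·σ(A)·σ(B) = -0.2·1.4·2 = -0.56
Var(-1.5A + 2B) = (-1.5)²·Var(A) + (2)²·Var(B) + 2·(-1.5)·(2)·cov(A,B)
= 2.25·1.96 + 4·4 + -6·-0.56 = 23.77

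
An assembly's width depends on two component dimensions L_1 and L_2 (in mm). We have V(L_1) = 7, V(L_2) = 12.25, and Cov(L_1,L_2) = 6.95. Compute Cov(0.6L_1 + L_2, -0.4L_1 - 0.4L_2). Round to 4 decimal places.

-11.0280

Cov(0.6L_1 + L_2, -0.4L_1 - 0.4L_2) = (0.6)(-0.4)V(L_1) + (1)(-0.4)V(L_2) + [(0.6)(-0.4) + (1)(-0.4)]Cov(L_1,L_2)
= -0.24·7 + -0.4·12.25 + -0.64·6.95 = -11.028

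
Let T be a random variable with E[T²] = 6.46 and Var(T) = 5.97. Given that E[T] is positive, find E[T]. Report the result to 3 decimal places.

0.700

(E[T])² = E[T²] − Var(T) = 6.46 − 5.97 = 0.49
E[T] = √0.49 = 0.7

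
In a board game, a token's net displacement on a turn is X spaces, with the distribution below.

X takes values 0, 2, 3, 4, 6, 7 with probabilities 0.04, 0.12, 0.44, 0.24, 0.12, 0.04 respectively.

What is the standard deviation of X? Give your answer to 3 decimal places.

1.473

E[X] = (0)(0.04) + (2)(0.12) + (3)(0.44) + (4)(0.24) + (6)(0.12) + (7)(0.04) = 3.52
E[X²] = (0)²(0.04) + (2)²(0.12) + (3)²(0.44) + (4)²(0.24) + (6)²(0.12) + (7)²(0.04) = 14.56
Var(X) = E[X²] − (E[X])² = 14.56 − (3.52)² = 2.1696
SD(X) = √2.1696 ≈ 1.473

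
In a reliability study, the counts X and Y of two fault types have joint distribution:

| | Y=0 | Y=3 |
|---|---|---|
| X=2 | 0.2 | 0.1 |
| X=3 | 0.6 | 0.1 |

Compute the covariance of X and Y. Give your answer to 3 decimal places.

-0.120

E[X] = 2.7,  E[Y] = 0.6
E[XY] = 1.5
Cov(X,Y) = E[XY] − E[X]E[Y] = 1.5 − (2.7)(0.6) = -0.12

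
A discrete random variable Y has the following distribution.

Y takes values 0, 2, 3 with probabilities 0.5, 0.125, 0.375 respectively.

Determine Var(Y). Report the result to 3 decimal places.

E[Y] = (0)(0.5) + (2)(0.125) + (3)(0.375) = 1.375
E[Y²] = (0)²(0.5) + (2)²(0.125) + (3)²(0.375) = 3.875
Var(Y) = E[Y²] − (E[Y])² = 3.875 − (1.375)² = 1.984375

1.984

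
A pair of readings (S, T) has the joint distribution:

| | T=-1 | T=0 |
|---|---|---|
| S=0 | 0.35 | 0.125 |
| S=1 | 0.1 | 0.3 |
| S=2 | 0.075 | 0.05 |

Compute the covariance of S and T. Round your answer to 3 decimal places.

0.091

E[S] = 0.65,  E[T] = -0.525
E[ST] = -0.25
cov(S,T) = E[ST] − E[S]E[T] = -0.25 − (0.65)(-0.525) = 0.09125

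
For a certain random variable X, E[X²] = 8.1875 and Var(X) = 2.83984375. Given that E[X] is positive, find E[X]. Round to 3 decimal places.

(E[X])² = E[X²] − Var(X) = 8.1875 − 2.83984375 = 5.34765625
E[X] = √5.34765625 = 2.3125

2.313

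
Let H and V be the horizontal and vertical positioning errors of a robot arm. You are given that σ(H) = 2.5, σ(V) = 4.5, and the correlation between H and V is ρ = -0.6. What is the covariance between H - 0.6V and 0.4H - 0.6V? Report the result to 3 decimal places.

15.460

Var(H) = (2.5)² = 6.25;  Var(V) = (4.5)² = 20.25
Cov(H,V) = ρ·σ(H)·σ(V) = -0.6·2.5·4.5 = -6.75
Cov(H - 0.6V, 0.4H - 0.6V) = (1)(0.4)Var(H) + (-0.6)(-0.6)Var(V) + [(1)(-0.6) + (-0.6)(0.4)]Cov(H,V)
= 0.4·6.25 + 0.36·20.25 + -0.84·-6.75 = 15.46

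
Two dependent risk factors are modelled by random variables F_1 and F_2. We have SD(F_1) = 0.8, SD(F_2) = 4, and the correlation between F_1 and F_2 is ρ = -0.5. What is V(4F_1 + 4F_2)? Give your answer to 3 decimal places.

215.040

V(F_1) = (0.8)² = 0.64;  V(F_2) = (4)² = 16
cov(F_1,F_2) = ρ·SD(F_1)·SD(F_2) = -0.5·0.8·4 = -1.6
V(4F_1 + 4F_2) = (4)²·V(F_1) + (4)²·V(F_2) + 2·(4)·(4)·cov(F_1,F_2)
= 16·0.64 + 16·16 + 32·-1.6 = 215.04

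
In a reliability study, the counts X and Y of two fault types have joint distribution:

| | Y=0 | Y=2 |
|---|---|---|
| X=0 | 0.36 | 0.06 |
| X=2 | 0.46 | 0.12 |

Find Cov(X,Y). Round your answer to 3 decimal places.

E[X] = 1.16,  E[Y] = 0.36
E[XY] = 0.48
Cov(X,Y) = E[XY] − E[X]E[Y] = 0.48 − (1.16)(0.36) = 0.0624

0.062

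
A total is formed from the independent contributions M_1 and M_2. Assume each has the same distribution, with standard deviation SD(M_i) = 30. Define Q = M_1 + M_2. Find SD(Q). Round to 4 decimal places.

var(M_i) = (30)² = 900
By independence, var(Q) = (1)²var(M_1) + (1)²var(M_2)
= (1)²·900 + (1)²·900 = 1800
SD(Q) = √1800 ≈ 42.4264

42.4264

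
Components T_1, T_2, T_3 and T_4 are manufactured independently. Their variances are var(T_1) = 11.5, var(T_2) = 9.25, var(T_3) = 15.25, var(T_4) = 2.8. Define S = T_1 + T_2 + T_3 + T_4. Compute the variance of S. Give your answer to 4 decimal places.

By independence, var(S) = (1)²var(T_1) + (1)²var(T_2) + (1)²var(T_3) + (1)²var(T_4)
= (1)²·11.5 + (1)²·9.25 + (1)²·15.25 + (1)²·2.8 = 38.8

38.8000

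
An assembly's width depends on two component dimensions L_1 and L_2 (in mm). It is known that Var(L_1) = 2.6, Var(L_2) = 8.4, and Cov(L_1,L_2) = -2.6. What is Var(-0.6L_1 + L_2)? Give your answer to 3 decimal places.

Var(-0.6L_1 + L_2) = (-0.6)²·Var(L_1) + (1)²·Var(L_2) + 2·(-0.6)·(1)·Cov(L_1,L_2)
= 0.36·2.6 + 1·8.4 + -1.2·-2.6 = 12.456

12.456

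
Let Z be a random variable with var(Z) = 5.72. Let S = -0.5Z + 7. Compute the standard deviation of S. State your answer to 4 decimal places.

var(-0.5Z + 7) = (-0.5)²·5.72 = 1.43
sd(S) = √1.43 ≈ 1.1958

1.1958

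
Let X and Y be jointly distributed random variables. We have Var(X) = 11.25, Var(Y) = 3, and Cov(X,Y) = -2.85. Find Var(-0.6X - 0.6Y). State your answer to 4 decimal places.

3.0780

Var(-0.6X - 0.6Y) = (-0.6)²·Var(X) + (-0.6)²·Var(Y) + 2·(-0.6)·(-0.6)·Cov(X,Y)
= 0.36·11.25 + 0.36·3 + 0.72·-2.85 = 3.078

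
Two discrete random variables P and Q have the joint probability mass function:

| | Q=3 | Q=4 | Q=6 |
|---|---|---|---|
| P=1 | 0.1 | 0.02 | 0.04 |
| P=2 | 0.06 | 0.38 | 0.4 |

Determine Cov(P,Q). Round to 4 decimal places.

E[P] = 1.84,  E[Q] = 4.72
E[PQ] = 8.82
Cov(P,Q) = E[PQ] − E[P]E[Q] = 8.82 − (1.84)(4.72) = 0.1352

0.1352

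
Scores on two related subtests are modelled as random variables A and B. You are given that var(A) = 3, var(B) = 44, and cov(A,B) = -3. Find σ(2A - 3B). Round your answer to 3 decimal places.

var(2A - 3B) = (2)²·var(A) + (-3)²·var(B) + 2·(2)·(-3)·cov(A,B)
= 4·3 + 9·44 + -12·-3 = 444
σ(2A - 3B) = √444 ≈ 21.071

21.071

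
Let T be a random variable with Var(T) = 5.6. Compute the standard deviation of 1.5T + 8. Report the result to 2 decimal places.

Var(1.5T + 8) = (1.5)²·5.6 = 12.6
sd(1.5T + 8) = √12.6 ≈ 3.55

3.55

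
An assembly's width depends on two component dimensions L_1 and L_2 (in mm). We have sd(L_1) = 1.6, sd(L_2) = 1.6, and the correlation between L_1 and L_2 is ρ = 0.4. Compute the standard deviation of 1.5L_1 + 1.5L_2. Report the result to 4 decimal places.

Var(L_1) = (1.6)² = 2.56;  Var(L_2) = (1.6)² = 2.56
Cov(L_1,L_2) = ρ·sd(L_1)·sd(L_2) = 0.4·1.6·1.6 = 1.024
Var(1.5L_1 + 1.5L_2) = (1.5)²·Var(L_1) + (1.5)²·Var(L_2) + 2·(1.5)·(1.5)·Cov(L_1,L_2)
= 2.25·2.56 + 2.25·2.56 + 4.5·1.024 = 16.128
sd(1.5L_1 + 1.5L_2) = √16.128 ≈ 4.0160

4.0160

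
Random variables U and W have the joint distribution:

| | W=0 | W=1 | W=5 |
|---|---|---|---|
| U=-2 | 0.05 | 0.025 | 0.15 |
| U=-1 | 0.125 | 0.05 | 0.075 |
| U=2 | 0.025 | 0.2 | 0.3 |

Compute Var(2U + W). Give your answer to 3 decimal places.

19.140

E[U] = 0.35,  E[W] = 2.9,  E[UW] = 1.425
Var(U) = 3.25 − (0.35)² = 3.1275;  Var(W) = 13.4 − (2.9)² = 4.99
Cov(U,W) = 1.425 − (0.35)(2.9) = 0.41
Var(2U + W) = (2)²·3.1275 + (1)²·4.99 + 2·(2)·(1)·0.41 = 19.14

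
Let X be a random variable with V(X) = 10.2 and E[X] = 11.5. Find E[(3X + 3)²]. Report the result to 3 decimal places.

E[3X + 3] = 3·11.5 + 3 = 37.5
V(3X + 3) = (3)²·10.2 = 91.8
E[(3X + 3)²] = V((3X + 3)) + (E[(3X + 3)])² = 91.8 + (37.5)² = 1498.05

1498.050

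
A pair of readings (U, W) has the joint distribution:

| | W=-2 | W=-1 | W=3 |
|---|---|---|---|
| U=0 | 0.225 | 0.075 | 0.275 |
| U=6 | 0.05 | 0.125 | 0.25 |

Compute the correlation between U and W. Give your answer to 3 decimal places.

0.153

E[U] = 2.55,  E[W] = 0.825
E[UW] = 3.15
cov(U,W) = E[UW] − E[U]E[W] = 3.15 − (2.55)(0.825) = 1.04625
var(U) = 8.7975,  var(W) = 5.344375
ρ = 1.04625 / √(8.7975·5.344375) ≈ 0.153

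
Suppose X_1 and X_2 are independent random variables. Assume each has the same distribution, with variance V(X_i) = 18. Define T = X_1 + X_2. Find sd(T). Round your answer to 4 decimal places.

6.0000

By independence, V(T) = (1)²V(X_1) + (1)²V(X_2)
= (1)²·18 + (1)²·18 = 36
sd(T) = √36 ≈ 6.0000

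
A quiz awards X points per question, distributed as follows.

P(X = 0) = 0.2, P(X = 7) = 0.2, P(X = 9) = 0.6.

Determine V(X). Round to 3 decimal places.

E[X] = (0)(0.2) + (7)(0.2) + (9)(0.6) = 6.8
E[X²] = (0)²(0.2) + (7)²(0.2) + (9)²(0.6) = 58.4
V(X) = E[X²] − (E[X])² = 58.4 − (6.8)² = 12.16

12.160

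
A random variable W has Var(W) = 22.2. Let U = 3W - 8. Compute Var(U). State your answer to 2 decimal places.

199.80

Var(3W - 8) = (3)²·Var(W) = 9·22.2 = 199.8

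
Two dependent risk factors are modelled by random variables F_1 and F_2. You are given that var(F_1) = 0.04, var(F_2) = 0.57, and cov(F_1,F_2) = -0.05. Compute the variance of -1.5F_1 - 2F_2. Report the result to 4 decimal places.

2.0700

var(-1.5F_1 - 2F_2) = (-1.5)²·var(F_1) + (-2)²·var(F_2) + 2·(-1.5)·(-2)·cov(F_1,F_2)
= 2.25·0.04 + 4·0.57 + 6·-0.05 = 2.07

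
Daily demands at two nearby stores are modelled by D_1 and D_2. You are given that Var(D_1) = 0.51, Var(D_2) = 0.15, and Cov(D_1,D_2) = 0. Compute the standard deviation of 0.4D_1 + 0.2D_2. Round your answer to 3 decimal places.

0.296

Var(0.4D_1 + 0.2D_2) = (0.4)²·Var(D_1) + (0.2)²·Var(D_2) + 2·(0.4)·(0.2)·Cov(D_1,D_2)
= 0.16·0.51 + 0.04·0.15 + 0.16·0 = 0.0876
SD(0.4D_1 + 0.2D_2) = √0.0876 ≈ 0.296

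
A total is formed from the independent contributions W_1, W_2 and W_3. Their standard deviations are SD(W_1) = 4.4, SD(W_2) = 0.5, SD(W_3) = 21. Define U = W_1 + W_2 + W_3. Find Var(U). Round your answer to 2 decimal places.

460.61

Var(W_1) = 19.36, Var(W_2) = 0.25, Var(W_3) = 441
By independence, Var(U) = (1)²Var(W_1) + (1)²Var(W_2) + (1)²Var(W_3)
= (1)²·19.36 + (1)²·0.25 + (1)²·441 = 460.61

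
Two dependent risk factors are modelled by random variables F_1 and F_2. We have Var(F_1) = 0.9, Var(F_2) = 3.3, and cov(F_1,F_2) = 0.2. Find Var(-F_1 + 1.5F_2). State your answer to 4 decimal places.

Var(-F_1 + 1.5F_2) = (-1)²·Var(F_1) + (1.5)²·Var(F_2) + 2·(-1)·(1.5)·cov(F_1,F_2)
= 1·0.9 + 2.25·3.3 + -3·0.2 = 7.725

7.7250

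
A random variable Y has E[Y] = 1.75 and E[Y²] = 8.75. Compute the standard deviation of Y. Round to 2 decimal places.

2.38

Var(Y) = 8.75 − (1.75)² = 5.6875
σ(Y) = √5.6875 ≈ 2.38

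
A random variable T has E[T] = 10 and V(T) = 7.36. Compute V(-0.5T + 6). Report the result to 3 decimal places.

1.840

V(-0.5T + 6) = (-0.5)²·V(T) = 0.25·7.36 = 1.84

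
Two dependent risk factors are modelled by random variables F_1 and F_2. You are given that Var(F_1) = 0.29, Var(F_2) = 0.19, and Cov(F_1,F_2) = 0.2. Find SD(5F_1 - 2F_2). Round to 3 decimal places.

Var(5F_1 - 2F_2) = (5)²·Var(F_1) + (-2)²·Var(F_2) + 2·(5)·(-2)·Cov(F_1,F_2)
= 25·0.29 + 4·0.19 + -20·0.2 = 4.01
SD(5F_1 - 2F_2) = √4.01 ≈ 2.002

2.002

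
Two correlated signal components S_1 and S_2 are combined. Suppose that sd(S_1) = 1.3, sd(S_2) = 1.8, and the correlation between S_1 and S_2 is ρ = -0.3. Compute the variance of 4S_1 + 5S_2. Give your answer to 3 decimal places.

V(S_1) = (1.3)² = 1.69;  V(S_2) = (1.8)² = 3.24
Cov(S_1,S_2) = ρ·sd(S_1)·sd(S_2) = -0.3·1.3·1.8 = -0.702
V(4S_1 + 5S_2) = (4)²·V(S_1) + (5)²·V(S_2) + 2·(4)·(5)·Cov(S_1,S_2)
= 16·1.69 + 25·3.24 + 40·-0.702 = 79.96

79.960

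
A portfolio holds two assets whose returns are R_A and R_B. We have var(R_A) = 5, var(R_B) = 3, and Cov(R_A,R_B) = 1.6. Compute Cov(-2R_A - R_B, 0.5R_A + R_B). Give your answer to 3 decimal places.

Cov(-2R_A - R_B, 0.5R_A + R_B) = (-2)(0.5)var(R_A) + (-1)(1)var(R_B) + [(-2)(1) + (-1)(0.5)]Cov(R_A,R_B)
= -1·5 + -1·3 + -2.5·1.6 = -12

-12.000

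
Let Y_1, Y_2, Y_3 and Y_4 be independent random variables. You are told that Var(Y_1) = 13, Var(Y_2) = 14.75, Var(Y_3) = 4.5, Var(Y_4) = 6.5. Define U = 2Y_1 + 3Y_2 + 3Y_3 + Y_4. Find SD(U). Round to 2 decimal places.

15.22

By independence, Var(U) = (2)²Var(Y_1) + (3)²Var(Y_2) + (3)²Var(Y_3) + (1)²Var(Y_4)
= (2)²·13 + (3)²·14.75 + (3)²·4.5 + (1)²·6.5 = 231.75
SD(U) = √231.75 ≈ 15.22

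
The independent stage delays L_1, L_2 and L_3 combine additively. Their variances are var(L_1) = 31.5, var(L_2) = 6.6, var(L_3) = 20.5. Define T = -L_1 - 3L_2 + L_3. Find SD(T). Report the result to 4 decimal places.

10.5546

By independence, var(T) = (-1)²var(L_1) + (-3)²var(L_2) + (1)²var(L_3)
= (-1)²·31.5 + (-3)²·6.6 + (1)²·20.5 = 111.4
SD(T) = √111.4 ≈ 10.5546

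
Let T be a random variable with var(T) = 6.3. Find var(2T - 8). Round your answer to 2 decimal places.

var(2T - 8) = (2)²·var(T) = 4·6.3 = 25.2

25.20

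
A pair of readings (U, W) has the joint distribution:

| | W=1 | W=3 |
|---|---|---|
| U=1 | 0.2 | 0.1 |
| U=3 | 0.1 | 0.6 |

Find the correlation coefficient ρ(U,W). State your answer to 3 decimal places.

E[U] = 2.4,  E[W] = 2.4
E[UW] = 6.2
Cov(U,W) = E[UW] − E[U]E[W] = 6.2 − (2.4)(2.4) = 0.44
V(U) = 0.84,  V(W) = 0.84
ρ = 0.44 / √(0.84·0.84) ≈ 0.524

0.524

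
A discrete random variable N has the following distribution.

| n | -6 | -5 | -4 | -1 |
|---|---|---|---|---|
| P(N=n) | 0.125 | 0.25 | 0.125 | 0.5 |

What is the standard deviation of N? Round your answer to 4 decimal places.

2.0616

E[N] = (-6)(0.125) + (-5)(0.25) + (-4)(0.125) + (-1)(0.5) = -3
E[N²] = (-6)²(0.125) + (-5)²(0.25) + (-4)²(0.125) + (-1)²(0.5) = 13.25
Var(N) = E[N²] − (E[N])² = 13.25 − (-3)² = 4.25
SD(N) = √4.25 ≈ 2.0616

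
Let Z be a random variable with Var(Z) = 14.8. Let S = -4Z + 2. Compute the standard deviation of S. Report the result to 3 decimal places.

15.388

Var(-4Z + 2) = (-4)²·14.8 = 236.8
SD(S) = √236.8 ≈ 15.388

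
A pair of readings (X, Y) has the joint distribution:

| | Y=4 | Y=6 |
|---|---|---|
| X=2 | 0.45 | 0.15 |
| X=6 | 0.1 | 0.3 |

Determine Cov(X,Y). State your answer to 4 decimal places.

E[X] = 3.6,  E[Y] = 4.9
E[XY] = 18.6
Cov(X,Y) = E[XY] − E[X]E[Y] = 18.6 − (3.6)(4.9) = 0.96

0.9600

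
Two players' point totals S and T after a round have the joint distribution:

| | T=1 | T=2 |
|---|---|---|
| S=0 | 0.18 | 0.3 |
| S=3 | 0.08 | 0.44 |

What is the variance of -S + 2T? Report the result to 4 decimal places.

2.3536

E[S] = 1.56,  E[T] = 1.74,  E[ST] = 2.88
V(S) = 4.68 − (1.56)² = 2.2464;  V(T) = 3.22 − (1.74)² = 0.1924
Cov(S,T) = 2.88 − (1.56)(1.74) = 0.1656
V(-S + 2T) = (-1)²·2.2464 + (2)²·0.1924 + 2·(-1)·(2)·0.1656 = 2.3536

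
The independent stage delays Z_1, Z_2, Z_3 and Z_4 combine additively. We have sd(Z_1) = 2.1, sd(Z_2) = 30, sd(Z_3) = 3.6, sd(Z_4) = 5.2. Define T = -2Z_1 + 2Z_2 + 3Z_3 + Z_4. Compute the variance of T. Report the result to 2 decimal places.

3761.32

Var(Z_1) = 4.41, Var(Z_2) = 900, Var(Z_3) = 12.96, Var(Z_4) = 27.04
By independence, Var(T) = (-2)²Var(Z_1) + (2)²Var(Z_2) + (3)²Var(Z_3) + (1)²Var(Z_4)
= (-2)²·4.41 + (2)²·900 + (3)²·12.96 + (1)²·27.04 = 3761.32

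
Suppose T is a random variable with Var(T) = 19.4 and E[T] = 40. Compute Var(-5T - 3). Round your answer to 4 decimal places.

Var(-5T - 3) = (-5)²·Var(T) = 25·19.4 = 485

485.0000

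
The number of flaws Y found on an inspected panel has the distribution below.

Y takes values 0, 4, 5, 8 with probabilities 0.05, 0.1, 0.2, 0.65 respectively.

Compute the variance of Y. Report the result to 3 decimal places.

4.640

E[Y] = (0)(0.05) + (4)(0.1) + (5)(0.2) + (8)(0.65) = 6.6
E[Y²] = (0)²(0.05) + (4)²(0.1) + (5)²(0.2) + (8)²(0.65) = 48.2
var(Y) = E[Y²] − (E[Y])² = 48.2 − (6.6)² = 4.64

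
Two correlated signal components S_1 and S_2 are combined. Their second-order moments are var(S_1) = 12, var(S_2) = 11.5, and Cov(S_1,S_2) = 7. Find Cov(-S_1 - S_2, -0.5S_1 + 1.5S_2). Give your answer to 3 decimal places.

Cov(-S_1 - S_2, -0.5S_1 + 1.5S_2) = (-1)(-0.5)var(S_1) + (-1)(1.5)var(S_2) + [(-1)(1.5) + (-1)(-0.5)]Cov(S_1,S_2)
= 0.5·12 + -1.5·11.5 + -1·7 = -18.25

-18.250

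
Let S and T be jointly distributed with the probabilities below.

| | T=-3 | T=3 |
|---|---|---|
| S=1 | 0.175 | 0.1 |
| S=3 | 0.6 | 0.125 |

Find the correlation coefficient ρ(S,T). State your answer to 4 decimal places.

E[S] = 2.45,  E[T] = -1.65
E[ST] = -4.5
cov(S,T) = E[ST] − E[S]E[T] = -4.5 − (2.45)(-1.65) = -0.4575
Var(S) = 0.7975,  Var(T) = 6.2775
ρ = -0.4575 / √(0.7975·6.2775) ≈ -0.2045

-0.2045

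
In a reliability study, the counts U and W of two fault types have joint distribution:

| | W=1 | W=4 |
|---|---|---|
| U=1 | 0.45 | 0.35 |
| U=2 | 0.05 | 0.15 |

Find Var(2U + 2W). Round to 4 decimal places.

E[U] = 1.2,  E[W] = 2.5,  E[UW] = 3.15
Var(U) = 1.6 − (1.2)² = 0.16;  Var(W) = 8.5 − (2.5)² = 2.25
cov(U,W) = 3.15 − (1.2)(2.5) = 0.15
Var(2U + 2W) = (2)²·0.16 + (2)²·2.25 + 2·(2)·(2)·0.15 = 10.84

10.8400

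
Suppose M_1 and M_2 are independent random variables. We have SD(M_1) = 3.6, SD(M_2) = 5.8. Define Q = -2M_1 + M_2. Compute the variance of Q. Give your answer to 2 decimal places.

85.48

var(M_1) = 12.96, var(M_2) = 33.64
By independence, var(Q) = (-2)²var(M_1) + (1)²var(M_2)
= (-2)²·12.96 + (1)²·33.64 = 85.48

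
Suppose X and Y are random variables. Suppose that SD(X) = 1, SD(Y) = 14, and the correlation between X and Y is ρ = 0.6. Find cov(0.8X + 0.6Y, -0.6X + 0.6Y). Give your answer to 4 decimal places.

V(X) = (1)² = 1;  V(Y) = (14)² = 196
cov(X,Y) = ρ·SD(X)·SD(Y) = 0.6·1·14 = 8.4
cov(0.8X + 0.6Y, -0.6X + 0.6Y) = (0.8)(-0.6)V(X) + (0.6)(0.6)V(Y) + [(0.8)(0.6) + (0.6)(-0.6)]cov(X,Y)
= -0.48·1 + 0.36·196 + 0.12·8.4 = 71.088

71.0880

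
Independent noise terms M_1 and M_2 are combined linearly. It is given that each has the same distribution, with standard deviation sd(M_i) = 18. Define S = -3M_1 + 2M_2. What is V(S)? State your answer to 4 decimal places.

4212.0000

V(M_i) = (18)² = 324
By independence, V(S) = (-3)²V(M_1) + (2)²V(M_2)
= (-3)²·324 + (2)²·324 = 4212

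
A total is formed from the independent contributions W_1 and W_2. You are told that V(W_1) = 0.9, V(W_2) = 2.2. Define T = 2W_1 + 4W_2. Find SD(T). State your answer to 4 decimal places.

6.2290

By independence, V(T) = (2)²V(W_1) + (4)²V(W_2)
= (2)²·0.9 + (4)²·2.2 = 38.8
SD(T) = √38.8 ≈ 6.2290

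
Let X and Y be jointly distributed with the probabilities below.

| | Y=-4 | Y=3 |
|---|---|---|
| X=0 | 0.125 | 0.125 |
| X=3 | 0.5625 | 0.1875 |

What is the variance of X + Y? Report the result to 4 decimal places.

E[X] = 2.25,  E[Y] = -1.8125,  E[XY] = -5.0625
var(X) = 6.75 − (2.25)² = 1.6875;  var(Y) = 13.8125 − (-1.8125)² = 10.52734375
Cov(X,Y) = -5.0625 − (2.25)(-1.8125) = -0.984375
var(X + Y) = (1)²·1.6875 + (1)²·10.52734375 + 2·(1)·(1)·-0.984375 = 10.24609375

10.2461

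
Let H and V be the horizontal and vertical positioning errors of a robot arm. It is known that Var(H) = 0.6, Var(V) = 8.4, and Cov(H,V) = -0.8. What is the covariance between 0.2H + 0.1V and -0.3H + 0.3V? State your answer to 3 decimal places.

0.192

Cov(0.2H + 0.1V, -0.3H + 0.3V) = (0.2)(-0.3)Var(H) + (0.1)(0.3)Var(V) + [(0.2)(0.3) + (0.1)(-0.3)]Cov(H,V)
= -0.06·0.6 + 0.03·8.4 + 0.03·-0.8 = 0.192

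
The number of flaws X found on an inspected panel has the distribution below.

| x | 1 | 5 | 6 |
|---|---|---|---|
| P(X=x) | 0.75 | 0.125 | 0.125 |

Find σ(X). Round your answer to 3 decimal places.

E[X] = (1)(0.75) + (5)(0.125) + (6)(0.125) = 2.125
E[X²] = (1)²(0.75) + (5)²(0.125) + (6)²(0.125) = 8.375
V(X) = E[X²] − (E[X])² = 8.375 − (2.125)² = 3.859375
σ(X) = √3.859375 ≈ 1.965

1.965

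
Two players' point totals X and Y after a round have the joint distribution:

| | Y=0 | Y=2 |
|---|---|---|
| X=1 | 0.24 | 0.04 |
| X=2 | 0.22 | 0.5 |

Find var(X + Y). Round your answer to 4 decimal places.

E[X] = 1.72,  E[Y] = 1.08,  E[XY] = 2.08
var(X) = 3.16 − (1.72)² = 0.2016;  var(Y) = 2.16 − (1.08)² = 0.9936
cov(X,Y) = 2.08 − (1.72)(1.08) = 0.2224
var(X + Y) = (1)²·0.2016 + (1)²·0.9936 + 2·(1)·(1)·0.2224 = 1.64

1.6400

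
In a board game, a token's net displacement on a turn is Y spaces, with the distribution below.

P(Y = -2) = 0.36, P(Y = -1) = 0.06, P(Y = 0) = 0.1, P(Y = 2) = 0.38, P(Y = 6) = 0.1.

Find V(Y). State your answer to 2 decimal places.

6.28

E[Y] = (-2)(0.36) + (-1)(0.06) + (0)(0.1) + (2)(0.38) + (6)(0.1) = 0.58
E[Y²] = (-2)²(0.36) + (-1)²(0.06) + (0)²(0.1) + (2)²(0.38) + (6)²(0.1) = 6.62
V(Y) = E[Y²] − (E[Y])² = 6.62 − (0.58)² = 6.2836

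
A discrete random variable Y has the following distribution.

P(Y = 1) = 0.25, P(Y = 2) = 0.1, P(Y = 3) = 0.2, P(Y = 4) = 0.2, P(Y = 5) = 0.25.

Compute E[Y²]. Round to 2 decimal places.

11.90

E[Y²] = (1)²(0.25) + (2)²(0.1) + (3)²(0.2) + (4)²(0.2) + (5)²(0.25) = 11.9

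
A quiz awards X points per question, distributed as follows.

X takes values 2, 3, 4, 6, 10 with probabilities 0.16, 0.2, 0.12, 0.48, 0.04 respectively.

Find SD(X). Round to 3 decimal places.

E[X] = (2)(0.16) + (3)(0.2) + (4)(0.12) + (6)(0.48) + (10)(0.04) = 4.68
E[X²] = (2)²(0.16) + (3)²(0.2) + (4)²(0.12) + (6)²(0.48) + (10)²(0.04) = 25.64
var(X) = E[X²] − (E[X])² = 25.64 − (4.68)² = 3.7376
SD(X) = √3.7376 ≈ 1.933

1.933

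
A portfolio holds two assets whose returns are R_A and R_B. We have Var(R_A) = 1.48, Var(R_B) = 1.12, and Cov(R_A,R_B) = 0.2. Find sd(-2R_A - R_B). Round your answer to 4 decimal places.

Var(-2R_A - R_B) = (-2)²·Var(R_A) + (-1)²·Var(R_B) + 2·(-2)·(-1)·Cov(R_A,R_B)
= 4·1.48 + 1·1.12 + 4·0.2 = 7.84
sd(-2R_A - R_B) = √7.84 ≈ 2.8000

2.8000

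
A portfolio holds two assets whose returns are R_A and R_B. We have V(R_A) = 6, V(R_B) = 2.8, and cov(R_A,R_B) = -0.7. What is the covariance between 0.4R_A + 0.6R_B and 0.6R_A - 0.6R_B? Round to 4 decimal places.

cov(0.4R_A + 0.6R_B, 0.6R_A - 0.6R_B) = (0.4)(0.6)V(R_A) + (0.6)(-0.6)V(R_B) + [(0.4)(-0.6) + (0.6)(0.6)]cov(R_A,R_B)
= 0.24·6 + -0.36·2.8 + 0.12·-0.7 = 0.348

0.3480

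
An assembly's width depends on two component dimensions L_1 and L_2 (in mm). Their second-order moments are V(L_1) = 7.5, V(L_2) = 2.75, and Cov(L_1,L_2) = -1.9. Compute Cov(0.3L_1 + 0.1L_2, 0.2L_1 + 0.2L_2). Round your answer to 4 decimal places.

0.3530

Cov(0.3L_1 + 0.1L_2, 0.2L_1 + 0.2L_2) = (0.3)(0.2)V(L_1) + (0.1)(0.2)V(L_2) + [(0.3)(0.2) + (0.1)(0.2)]Cov(L_1,L_2)
= 0.06·7.5 + 0.02·2.75 + 0.08·-1.9 = 0.353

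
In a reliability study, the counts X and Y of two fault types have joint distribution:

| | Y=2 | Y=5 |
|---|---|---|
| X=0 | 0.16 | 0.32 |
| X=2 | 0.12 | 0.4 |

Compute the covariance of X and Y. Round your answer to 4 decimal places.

0.1536

E[X] = 1.04,  E[Y] = 4.16
E[XY] = 4.48
Cov(X,Y) = E[XY] − E[X]E[Y] = 4.48 − (1.04)(4.16) = 0.1536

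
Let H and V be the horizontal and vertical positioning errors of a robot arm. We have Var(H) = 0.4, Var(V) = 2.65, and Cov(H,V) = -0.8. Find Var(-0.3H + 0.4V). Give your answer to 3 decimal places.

0.652

Var(-0.3H + 0.4V) = (-0.3)²·Var(H) + (0.4)²·Var(V) + 2·(-0.3)·(0.4)·Cov(H,V)
= 0.09·0.4 + 0.16·2.65 + -0.24·-0.8 = 0.652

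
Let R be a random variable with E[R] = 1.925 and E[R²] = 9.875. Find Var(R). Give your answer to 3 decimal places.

Var(R) = 9.875 − (1.925)² = 6.169375

6.169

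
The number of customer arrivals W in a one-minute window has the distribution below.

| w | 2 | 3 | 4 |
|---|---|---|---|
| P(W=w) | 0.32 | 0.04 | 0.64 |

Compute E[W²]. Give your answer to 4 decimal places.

11.8800

E[W²] = (2)²(0.32) + (3)²(0.04) + (4)²(0.64) = 11.88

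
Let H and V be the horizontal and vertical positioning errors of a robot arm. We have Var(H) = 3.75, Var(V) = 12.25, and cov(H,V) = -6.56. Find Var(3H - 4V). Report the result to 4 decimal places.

Var(3H - 4V) = (3)²·Var(H) + (-4)²·Var(V) + 2·(3)·(-4)·cov(H,V)
= 9·3.75 + 16·12.25 + -24·-6.56 = 387.19

387.1900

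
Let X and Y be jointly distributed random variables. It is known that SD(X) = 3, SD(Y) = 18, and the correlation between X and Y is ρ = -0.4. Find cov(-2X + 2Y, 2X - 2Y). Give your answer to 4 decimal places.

V(X) = (3)² = 9;  V(Y) = (18)² = 324
cov(X,Y) = ρ·SD(X)·SD(Y) = -0.4·3·18 = -21.6
cov(-2X + 2Y, 2X - 2Y) = (-2)(2)V(X) + (2)(-2)V(Y) + [(-2)(-2) + (2)(2)]cov(X,Y)
= -4·9 + -4·324 + 8·-21.6 = -1504.8

-1504.8000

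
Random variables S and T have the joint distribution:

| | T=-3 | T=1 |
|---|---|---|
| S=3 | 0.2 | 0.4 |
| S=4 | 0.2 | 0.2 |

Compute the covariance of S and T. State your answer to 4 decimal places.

-0.1600

E[S] = 3.4,  E[T] = -0.6
E[ST] = -2.2
Cov(S,T) = E[ST] − E[S]E[T] = -2.2 − (3.4)(-0.6) = -0.16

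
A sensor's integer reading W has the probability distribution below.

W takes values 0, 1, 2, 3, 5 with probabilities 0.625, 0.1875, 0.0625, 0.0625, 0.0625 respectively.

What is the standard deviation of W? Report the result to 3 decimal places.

E[W] = (0)(0.625) + (1)(0.1875) + (2)(0.0625) + (3)(0.0625) + (5)(0.0625) = 0.8125
E[W²] = (0)²(0.625) + (1)²(0.1875) + (2)²(0.0625) + (3)²(0.0625) + (5)²(0.0625) = 2.5625
V(W) = E[W²] − (E[W])² = 2.5625 − (0.8125)² = 1.90234375
SD(W) = √1.90234375 ≈ 1.379

1.379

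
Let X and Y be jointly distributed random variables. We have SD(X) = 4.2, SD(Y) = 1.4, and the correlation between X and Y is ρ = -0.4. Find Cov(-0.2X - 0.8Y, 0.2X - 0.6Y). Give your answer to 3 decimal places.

0.329

V(X) = (4.2)² = 17.64;  V(Y) = (1.4)² = 1.96
Cov(X,Y) = ρ·SD(X)·SD(Y) = -0.4·4.2·1.4 = -2.352
Cov(-0.2X - 0.8Y, 0.2X - 0.6Y) = (-0.2)(0.2)V(X) + (-0.8)(-0.6)V(Y) + [(-0.2)(-0.6) + (-0.8)(0.2)]Cov(X,Y)
= -0.04·17.64 + 0.48·1.96 + -0.04·-2.352 = 0.32928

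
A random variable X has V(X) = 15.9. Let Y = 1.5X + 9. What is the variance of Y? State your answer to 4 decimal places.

V(1.5X + 9) = (1.5)²·V(X) = 2.25·15.9 = 35.775

35.7750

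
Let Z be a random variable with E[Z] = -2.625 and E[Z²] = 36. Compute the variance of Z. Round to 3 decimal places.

var(Z) = 36 − (-2.625)² = 29.109375

29.109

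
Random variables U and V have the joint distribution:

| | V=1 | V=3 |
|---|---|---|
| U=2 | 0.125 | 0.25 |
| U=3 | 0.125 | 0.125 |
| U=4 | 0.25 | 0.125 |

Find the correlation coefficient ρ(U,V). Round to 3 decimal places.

-0.289

E[U] = 3,  E[V] = 2
E[UV] = 5.75
cov(U,V) = E[UV] − E[U]E[V] = 5.75 − (3)(2) = -0.25
Var(U) = 0.75,  Var(V) = 1
ρ = -0.25 / √(0.75·1) ≈ -0.289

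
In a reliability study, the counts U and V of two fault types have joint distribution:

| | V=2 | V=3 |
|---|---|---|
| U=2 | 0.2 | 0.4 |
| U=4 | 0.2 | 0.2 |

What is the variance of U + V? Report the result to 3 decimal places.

E[U] = 2.8,  E[V] = 2.6,  E[UV] = 7.2
var(U) = 8.8 − (2.8)² = 0.96;  var(V) = 7 − (2.6)² = 0.24
Cov(U,V) = 7.2 − (2.8)(2.6) = -0.08
var(U + V) = (1)²·0.96 + (1)²·0.24 + 2·(1)·(1)·-0.08 = 1.04

1.040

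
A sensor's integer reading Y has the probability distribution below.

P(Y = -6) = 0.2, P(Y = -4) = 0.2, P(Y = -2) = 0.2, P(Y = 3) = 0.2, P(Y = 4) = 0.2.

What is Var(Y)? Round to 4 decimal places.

15.2000

E[Y] = (-6)(0.2) + (-4)(0.2) + (-2)(0.2) + (3)(0.2) + (4)(0.2) = -1
E[Y²] = (-6)²(0.2) + (-4)²(0.2) + (-2)²(0.2) + (3)²(0.2) + (4)²(0.2) = 16.2
Var(Y) = E[Y²] − (E[Y])² = 16.2 − (-1)² = 15.2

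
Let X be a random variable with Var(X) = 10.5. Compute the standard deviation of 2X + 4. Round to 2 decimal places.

Var(2X + 4) = (2)²·10.5 = 42
sd(2X + 4) = √42 ≈ 6.48

6.48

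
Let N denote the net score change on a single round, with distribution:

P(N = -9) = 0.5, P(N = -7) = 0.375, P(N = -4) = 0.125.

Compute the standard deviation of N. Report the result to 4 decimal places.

E[N] = (-9)(0.5) + (-7)(0.375) + (-4)(0.125) = -7.625
E[N²] = (-9)²(0.5) + (-7)²(0.375) + (-4)²(0.125) = 60.875
Var(N) = E[N²] − (E[N])² = 60.875 − (-7.625)² = 2.734375
σ(N) = √2.734375 ≈ 1.6536

1.6536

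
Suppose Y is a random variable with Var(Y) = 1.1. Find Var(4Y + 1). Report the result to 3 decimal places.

Var(4Y + 1) = (4)²·Var(Y) = 16·1.1 = 17.6

17.600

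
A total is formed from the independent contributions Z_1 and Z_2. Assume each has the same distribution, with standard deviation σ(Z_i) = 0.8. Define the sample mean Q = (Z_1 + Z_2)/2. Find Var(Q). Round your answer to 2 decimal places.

0.32

Var(Z_i) = (0.8)² = 0.64
By independence, Var(Q) = (0.5)²Var(Z_1) + (0.5)²Var(Z_2)
= (0.5)²·0.64 + (0.5)²·0.64 = 0.32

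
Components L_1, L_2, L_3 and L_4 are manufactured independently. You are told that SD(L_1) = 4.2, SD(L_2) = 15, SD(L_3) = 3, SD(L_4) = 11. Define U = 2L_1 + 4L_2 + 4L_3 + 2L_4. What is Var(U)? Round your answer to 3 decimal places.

4298.560

Var(L_1) = 17.64, Var(L_2) = 225, Var(L_3) = 9, Var(L_4) = 121
By independence, Var(U) = (2)²Var(L_1) + (4)²Var(L_2) + (4)²Var(L_3) + (2)²Var(L_4)
= (2)²·17.64 + (4)²·225 + (4)²·9 + (2)²·121 = 4298.56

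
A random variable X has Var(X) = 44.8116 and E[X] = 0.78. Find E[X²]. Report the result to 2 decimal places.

45.42

E[X²] = Var(X) + (E[X])² = 44.8116 + (0.78)² = 45.42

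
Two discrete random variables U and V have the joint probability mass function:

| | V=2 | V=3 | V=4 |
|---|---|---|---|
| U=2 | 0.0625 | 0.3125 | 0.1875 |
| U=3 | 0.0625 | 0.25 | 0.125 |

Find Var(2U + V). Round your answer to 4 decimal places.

1.3086

E[U] = 2.4375,  E[V] = 3.1875,  E[UV] = 7.75
Var(U) = 6.1875 − (2.4375)² = 0.24609375;  Var(V) = 10.5625 − (3.1875)² = 0.40234375
Cov(U,V) = 7.75 − (2.4375)(3.1875) = -0.01953125
Var(2U + V) = (2)²·0.24609375 + (1)²·0.40234375 + 2·(2)·(1)·-0.01953125 = 1.30859375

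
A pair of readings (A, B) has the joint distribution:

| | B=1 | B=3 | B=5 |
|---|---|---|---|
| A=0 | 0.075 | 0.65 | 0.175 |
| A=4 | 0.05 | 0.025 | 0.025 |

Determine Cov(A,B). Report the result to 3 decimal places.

E[A] = 0.4,  E[B] = 3.15
E[AB] = 1
Cov(A,B) = E[AB] − E[A]E[B] = 1 − (0.4)(3.15) = -0.26

-0.260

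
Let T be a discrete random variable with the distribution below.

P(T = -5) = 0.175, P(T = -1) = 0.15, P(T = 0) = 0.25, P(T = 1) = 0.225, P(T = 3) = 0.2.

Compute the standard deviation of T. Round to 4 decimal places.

E[T] = (-5)(0.175) + (-1)(0.15) + (0)(0.25) + (1)(0.225) + (3)(0.2) = -0.2
E[T²] = (-5)²(0.175) + (-1)²(0.15) + (0)²(0.25) + (1)²(0.225) + (3)²(0.2) = 6.55
V(T) = E[T²] − (E[T])² = 6.55 − (-0.2)² = 6.51
σ(T) = √6.51 ≈ 2.5515

2.5515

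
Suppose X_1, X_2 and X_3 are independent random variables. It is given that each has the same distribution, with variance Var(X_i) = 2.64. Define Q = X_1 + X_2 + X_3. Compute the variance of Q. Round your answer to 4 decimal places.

By independence, Var(Q) = (1)²Var(X_1) + (1)²Var(X_2) + (1)²Var(X_3)
= (1)²·2.64 + (1)²·2.64 + (1)²·2.64 = 7.92

7.9200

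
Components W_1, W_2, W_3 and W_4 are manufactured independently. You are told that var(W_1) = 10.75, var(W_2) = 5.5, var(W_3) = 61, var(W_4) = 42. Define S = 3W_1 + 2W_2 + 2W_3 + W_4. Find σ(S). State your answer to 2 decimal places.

By independence, var(S) = (3)²var(W_1) + (2)²var(W_2) + (2)²var(W_3) + (1)²var(W_4)
= (3)²·10.75 + (2)²·5.5 + (2)²·61 + (1)²·42 = 404.75
σ(S) = √404.75 ≈ 20.12

20.12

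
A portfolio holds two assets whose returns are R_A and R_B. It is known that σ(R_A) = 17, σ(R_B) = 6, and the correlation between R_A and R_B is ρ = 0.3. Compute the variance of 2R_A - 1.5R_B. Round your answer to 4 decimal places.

V(R_A) = (17)² = 289;  V(R_B) = (6)² = 36
Cov(R_A,R_B) = ρ·σ(R_A)·σ(R_B) = 0.3·17·6 = 30.6
V(2R_A - 1.5R_B) = (2)²·V(R_A) + (-1.5)²·V(R_B) + 2·(2)·(-1.5)·Cov(R_A,R_B)
= 4·289 + 2.25·36 + -6·30.6 = 1053.4

1053.4000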